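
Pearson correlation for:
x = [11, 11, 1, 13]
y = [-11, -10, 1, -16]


n=4, Σx=36, Σy=-36, Σxy=-438, Σx²=412, Σy²=478
r = (4×(-438) - 36×(-36))/√((4×412 - 36²)(4×478 - (-36)²))
= -456/√(352×616) = -456/√216832 ≈ -456/465.6522 ≈ -0.9793

r ≈ -0.9793


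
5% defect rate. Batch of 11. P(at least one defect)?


P(all good) = (19/20)^11 = 116490258898219/204800000000000
P(≥1 defect) = 88309741101781/204800000000000

P = 88309741101781/204800000000000 ≈ 43.12%


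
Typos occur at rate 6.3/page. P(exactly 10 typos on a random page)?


Poisson(λ=6.3): P(X=10) = e^(-λ)×λ^k/k!
= e^(-6.3) × 6.3^10 / 10!
≈ 0.001836304777 × 98493029.1882 / 3628800 ≈ 0.049841

P(X=10) ≈ 0.049841 ≈ 4.98%


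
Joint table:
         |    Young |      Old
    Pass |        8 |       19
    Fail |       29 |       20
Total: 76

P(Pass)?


P(Pass) = (8+19)/76 = 27/76

P(Pass) = 27/76 ≈ 35.53%


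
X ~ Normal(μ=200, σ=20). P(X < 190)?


z = (190-200)/20 = -0.5
P(Z < -0.5) = 0.3085

P(X < 190) ≈ 0.3085


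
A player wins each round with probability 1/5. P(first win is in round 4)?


Geometric: P(X=4) = (1-p)^(k-1)×p = (4/5)^3×1/5 = 64/625

P(X=4) = 64/625 ≈ 10.24%


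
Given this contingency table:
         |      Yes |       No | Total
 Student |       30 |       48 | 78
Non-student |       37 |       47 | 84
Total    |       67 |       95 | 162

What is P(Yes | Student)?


P(Yes | Student) = 30/(30+48) = 30/78 = 5/13

P(Yes|Student) = 5/13 ≈ 38.46%


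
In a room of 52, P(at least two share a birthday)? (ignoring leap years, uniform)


P(all different) = Π(365-i)/365 for i=0..51
= 0.021995
P(match) = 1 - 0.021995 = 0.978005

P ≈ 0.9780 ≈ 97.80%


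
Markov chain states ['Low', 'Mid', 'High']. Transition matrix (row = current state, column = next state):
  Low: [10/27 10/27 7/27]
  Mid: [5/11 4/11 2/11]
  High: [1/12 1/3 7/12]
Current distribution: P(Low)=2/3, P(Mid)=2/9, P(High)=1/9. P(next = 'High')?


P(next=High) = Σᵢ P(now=i)×P(i→High)
= 2/3×7/27 + 2/9×2/11 + 1/9×7/12
= 14/81 + 4/99 + 7/108 = 991/3564

P = 991/3564 ≈ 0.2781


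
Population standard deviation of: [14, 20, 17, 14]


Mean = 65/4
  (14-65/4)²=81/16
  (20-65/4)²=225/16
  (17-65/4)²=9/16
  (14-65/4)²=81/16
Σ(x-μ)² = 99/4
σ² = (99/4)/4 = 99/16

σ = √(99/16) ≈ 2.4875


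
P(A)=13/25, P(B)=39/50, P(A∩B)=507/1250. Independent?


P(A)×P(B) = 507/1250
P(A∩B) = 507/1250
Equal ✓ → Independent

Yes, independent


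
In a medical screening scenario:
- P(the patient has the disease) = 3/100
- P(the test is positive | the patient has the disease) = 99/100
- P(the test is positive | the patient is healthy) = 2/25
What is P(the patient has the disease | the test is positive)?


Using Bayes' theorem:
P(A|B) = P(B|A)·P(A) / P(B)

P(the test is positive) = 99/100 × 3/100 + 2/25 × 97/100
= 297/10000 + 97/1250 = 1073/10000

P(the patient has the disease|the test is positive) = (297/10000) / (1073/10000) = 297/1073

P(the patient has the disease|the test is positive) = 297/1073 ≈ 27.68%


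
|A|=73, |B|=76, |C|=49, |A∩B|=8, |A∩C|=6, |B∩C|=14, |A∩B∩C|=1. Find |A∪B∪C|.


|A∪B∪C| = 73+76+49-8-6-14+1 = 171

|A∪B∪C| = 171


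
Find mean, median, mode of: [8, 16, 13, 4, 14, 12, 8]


Sorted: [4, 8, 8, 12, 13, 14, 16]
Mean = 75/7
Median = 12
Freq: {8: 2, 16: 1, 13: 1, 4: 1, 14: 1, 12: 1}
Mode: [8]

Mean=75/7, Median=12, Mode=8


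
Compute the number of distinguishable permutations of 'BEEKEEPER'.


Letters: 9, freq: {'B': 1, 'E': 5, 'K': 1, 'P': 1, 'R': 1}
9!/(1!×5!×1!×1!×1!) = 362880/120 = 3024

3024


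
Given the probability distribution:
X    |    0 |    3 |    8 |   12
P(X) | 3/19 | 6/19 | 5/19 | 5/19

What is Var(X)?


E[X] = 118/19
E[X²] = 1094/19
Var(X) = E[X²] - (E[X])² = 1094/19 - 13924/361 = 6862/361

Var(X) = 6862/361 ≈ 19.0083


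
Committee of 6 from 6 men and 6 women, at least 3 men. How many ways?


Count by #men:
  3M,3W: C(6,3)×C(6,3)=400
  4M,2W: C(6,4)×C(6,2)=225
  5M,1W: C(6,5)×C(6,1)=36
  6M,0W: C(6,6)×C(6,0)=1
Total = 662

662


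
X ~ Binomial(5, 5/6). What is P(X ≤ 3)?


P(X ≤ 3) = Σ P(X=i) for i=0..3
P(X=0) = 1/7776
P(X=1) = 25/7776
P(X=2) = 125/3888
P(X=3) = 625/3888
Sum = 763/3888

P(X ≤ 3) = 763/3888 ≈ 19.62%


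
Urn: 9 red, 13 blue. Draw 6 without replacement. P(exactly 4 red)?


Hypergeometric: C(9,4)×C(13,2)/C(22,6)
= 126×78/74613 = 468/3553

P(X=4) = 468/3553 ≈ 13.17%


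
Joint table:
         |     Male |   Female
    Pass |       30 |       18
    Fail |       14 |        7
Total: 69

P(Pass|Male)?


P(Pass|Male) = 30/(30+14) = 30/44 = 15/22

P = 15/22 ≈ 68.18%


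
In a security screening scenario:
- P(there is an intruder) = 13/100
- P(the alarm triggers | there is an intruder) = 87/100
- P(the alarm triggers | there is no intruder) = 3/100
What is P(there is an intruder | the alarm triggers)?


Using Bayes' theorem:
P(A|B) = P(B|A)·P(A) / P(B)

P(the alarm triggers) = 87/100 × 13/100 + 3/100 × 87/100
= 1131/10000 + 261/10000 = 87/625

P(there is an intruder|the alarm triggers) = (1131/10000) / (87/625) = 13/16

P(there is an intruder|the alarm triggers) = 13/16 ≈ 81.25%


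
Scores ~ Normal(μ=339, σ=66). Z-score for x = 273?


z = (x - μ)/σ = (273 - 339)/66 = -1.0

z = -1.0


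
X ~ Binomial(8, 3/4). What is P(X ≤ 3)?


P(X ≤ 3) = Σ P(X=i) for i=0..3
P(X=0) = 1/65536
P(X=1) = 3/8192
P(X=2) = 63/16384
P(X=3) = 189/8192
Sum = 1789/65536

P(X ≤ 3) = 1789/65536 ≈ 2.73%


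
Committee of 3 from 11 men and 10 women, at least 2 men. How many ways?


Count by #men:
  2M,1W: C(11,2)×C(10,1)=550
  3M,0W: C(11,3)×C(10,0)=165
Total = 715

715


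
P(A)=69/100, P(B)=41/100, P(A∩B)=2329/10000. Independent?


P(A)×P(B) = 2829/10000
P(A∩B) = 2329/10000
Not equal → NOT independent

No, not independent


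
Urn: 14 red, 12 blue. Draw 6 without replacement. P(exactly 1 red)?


Hypergeometric: C(14,1)×C(12,5)/C(26,6)
= 14×792/230230 = 72/1495

P(X=1) = 72/1495 ≈ 4.82%


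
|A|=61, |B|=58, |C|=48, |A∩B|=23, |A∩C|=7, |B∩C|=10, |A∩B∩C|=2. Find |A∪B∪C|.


|A∪B∪C| = 61+58+48-23-7-10+2 = 129

|A∪B∪C| = 129


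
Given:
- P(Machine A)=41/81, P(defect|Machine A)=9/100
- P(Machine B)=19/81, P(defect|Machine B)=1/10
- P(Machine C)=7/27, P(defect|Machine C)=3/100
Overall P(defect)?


P(B) = Σ P(B|Aᵢ)×P(Aᵢ)
  9/100×41/81 = 41/900
  1/10×19/81 = 19/810
  3/100×7/27 = 7/900
Sum = 311/4050

P(defect) = 311/4050 ≈ 7.68%


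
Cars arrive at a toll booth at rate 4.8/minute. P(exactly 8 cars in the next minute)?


Poisson(λ=4.8): P(X=8) = e^(-λ)×λ^k/k!
= e^(-4.8) × 4.8^8 / 8!
≈ 0.008229747049 × 281792.804291 / 40320 ≈ 0.057517

P(X=8) ≈ 0.057517 ≈ 5.75%


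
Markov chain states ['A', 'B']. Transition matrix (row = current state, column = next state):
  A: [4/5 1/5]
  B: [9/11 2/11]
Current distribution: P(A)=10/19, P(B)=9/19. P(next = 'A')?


P(next=A) = Σᵢ P(now=i)×P(i→A)
= 10/19×4/5 + 9/19×9/11
= 8/19 + 81/209 = 169/209

P = 169/209 ≈ 0.8086


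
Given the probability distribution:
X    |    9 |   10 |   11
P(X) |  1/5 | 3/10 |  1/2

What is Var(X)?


E[X] = 103/10
E[X²] = 1067/10
Var(X) = E[X²] - (E[X])² = 1067/10 - 10609/100 = 61/100

Var(X) = 61/100 ≈ 0.6100


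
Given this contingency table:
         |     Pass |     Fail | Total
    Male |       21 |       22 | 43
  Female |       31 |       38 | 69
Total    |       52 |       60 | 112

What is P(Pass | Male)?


P(Pass | Male) = 21/(21+22) = 21/43

P(Pass|Male) = 21/43 ≈ 48.84%


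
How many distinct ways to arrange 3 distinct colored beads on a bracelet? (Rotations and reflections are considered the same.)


Free circular arrangements: rotations and reflections both identified.
(n-1)!/2 = 2!/2 = 2/2 = 1

1


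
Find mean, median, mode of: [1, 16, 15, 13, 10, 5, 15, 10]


Sorted: [1, 5, 10, 10, 13, 15, 15, 16]
Mean = 85/8
Median = 23/2
Freq: {1: 1, 16: 1, 15: 2, 13: 1, 10: 2, 5: 1}
Mode: [10, 15]

Mean=85/8, Median=23/2, Mode=[10, 15]


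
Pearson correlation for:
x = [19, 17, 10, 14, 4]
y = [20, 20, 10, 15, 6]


n=5, Σx=64, Σy=71, Σxy=1054, Σx²=962, Σy²=1161
r = (5×1054 - 64×71)/√((5×962 - 64²)(5×1161 - 71²))
= 726/√(714×764) = 726/√545496 ≈ 726/738.5770 ≈ 0.9830

r ≈ 0.9830


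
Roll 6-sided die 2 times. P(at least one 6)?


P(no 6)^2 = (5/6)^2 = 25/36
P(≥1) = 1 - 25/36 = 11/36

P = 11/36 ≈ 30.56%


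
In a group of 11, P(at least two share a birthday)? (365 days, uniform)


P(all different) = Π(365-i)/365 for i=0..10
= 0.858859
P(match) = 1 - 0.858859 = 0.141141

P ≈ 0.1411 ≈ 14.11%


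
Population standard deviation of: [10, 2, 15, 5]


Mean = 32/4 = 8
  (10-8)²=4
  (2-8)²=36
  (15-8)²=49
  (5-8)²=9
Σ(x-μ)² = 98
σ² = 98/4 = 49/2

σ = √(49/2) ≈ 4.9497


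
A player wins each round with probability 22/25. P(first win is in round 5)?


Geometric: P(X=5) = (1-p)^(k-1)×p = (3/25)^4×22/25 = 1782/9765625

P(X=5) = 1782/9765625 ≈ 0.02%


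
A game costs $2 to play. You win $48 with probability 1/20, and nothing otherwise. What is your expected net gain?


E[gain] = (48-2)×1/20 + (-2)×19/20
= 23/10 - 19/10 = 2/5

Expected net gain = $2/5 ≈ $0.40


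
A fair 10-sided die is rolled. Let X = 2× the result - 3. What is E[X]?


E[die] = (1+10)/2 = 11/2
E[X] = 2×11/2 - 3 = 8

E[X] = 8


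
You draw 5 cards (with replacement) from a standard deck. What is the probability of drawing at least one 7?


P(not a 7) = 48/52 = 12/13
P(none in 5 draws) = (12/13)^5 = 248832/371293
P(≥1 7) = 1 - 248832/371293 = 122461/371293

P = 122461/371293 ≈ 32.98%


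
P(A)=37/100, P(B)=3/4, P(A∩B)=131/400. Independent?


P(A)×P(B) = 111/400
P(A∩B) = 131/400
Not equal → NOT independent

No, not independent


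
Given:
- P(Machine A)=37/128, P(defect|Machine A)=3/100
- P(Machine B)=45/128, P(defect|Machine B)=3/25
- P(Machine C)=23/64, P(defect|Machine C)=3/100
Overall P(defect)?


P(B) = Σ P(B|Aᵢ)×P(Aᵢ)
  3/100×37/128 = 111/12800
  3/25×45/128 = 27/640
  3/100×23/64 = 69/6400
Sum = 789/12800

P(defect) = 789/12800 ≈ 6.16%


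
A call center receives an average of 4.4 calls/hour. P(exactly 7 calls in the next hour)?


Poisson(λ=4.4): P(X=7) = e^(-λ)×λ^k/k!
= e^(-4.4) × 4.4^7 / 7!
≈ 0.0122773399 × 31927.7809664 / 5040 ≈ 0.077775

P(X=7) ≈ 0.077775 ≈ 7.78%


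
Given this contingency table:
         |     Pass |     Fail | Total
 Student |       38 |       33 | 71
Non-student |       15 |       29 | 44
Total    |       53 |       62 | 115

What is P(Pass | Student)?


P(Pass | Student) = 38/(38+33) = 38/71

P(Pass|Student) = 38/71 ≈ 53.52%


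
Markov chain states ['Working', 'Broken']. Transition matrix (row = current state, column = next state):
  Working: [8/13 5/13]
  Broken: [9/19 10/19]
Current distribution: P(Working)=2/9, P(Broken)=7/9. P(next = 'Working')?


P(next=Working) = Σᵢ P(now=i)×P(i→Working)
= 2/9×8/13 + 7/9×9/19
= 16/117 + 7/19 = 1123/2223

P = 1123/2223 ≈ 0.5052


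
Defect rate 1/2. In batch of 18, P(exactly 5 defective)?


Binomial: P(X=5) = C(18,5)×p^5×(1-p)^13
= 8568 × 1/32 × 1/8192 = 1071/32768

P(X=5) = 1071/32768 ≈ 3.27%


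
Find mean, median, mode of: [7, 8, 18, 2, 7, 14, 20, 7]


Sorted: [2, 7, 7, 7, 8, 14, 18, 20]
Mean = 83/8
Median = 15/2
Freq: {7: 3, 8: 1, 18: 1, 2: 1, 14: 1, 20: 1}
Mode: [7]

Mean=83/8, Median=15/2, Mode=7


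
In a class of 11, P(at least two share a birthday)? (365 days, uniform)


P(all different) = Π(365-i)/365 for i=0..10
= 0.858859
P(match) = 1 - 0.858859 = 0.141141

P ≈ 0.1411 ≈ 14.11%


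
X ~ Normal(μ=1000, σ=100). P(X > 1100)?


z = (1100-1000)/100 = 1.0
P(X > 1100) = 1 - P(Z ≤ 1.0) = 1 - 0.8413 = 0.1587

P(X > 1100) ≈ 0.1587


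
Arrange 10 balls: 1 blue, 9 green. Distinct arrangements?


10!/(1!×9!) = 10

10


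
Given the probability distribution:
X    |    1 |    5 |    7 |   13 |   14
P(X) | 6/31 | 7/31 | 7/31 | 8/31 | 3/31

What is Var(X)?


E[X] = 236/31
E[X²] = 2464/31
Var(X) = E[X²] - (E[X])² = 2464/31 - 55696/961 = 20688/961

Var(X) = 20688/961 ≈ 21.5276


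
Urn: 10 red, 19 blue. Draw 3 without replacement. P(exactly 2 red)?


Hypergeometric: C(10,2)×C(19,1)/C(29,3)
= 45×19/3654 = 95/406

P(X=2) = 95/406 ≈ 23.40%


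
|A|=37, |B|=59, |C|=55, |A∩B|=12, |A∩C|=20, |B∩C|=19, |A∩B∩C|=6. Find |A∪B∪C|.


|A∪B∪C| = 37+59+55-12-20-19+6 = 106

|A∪B∪C| = 106


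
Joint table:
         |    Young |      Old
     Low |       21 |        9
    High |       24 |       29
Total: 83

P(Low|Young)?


P(Low|Young) = 21/(21+24) = 21/45 = 7/15

P = 7/15 ≈ 46.67%


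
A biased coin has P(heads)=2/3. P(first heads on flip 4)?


Geometric: P(X=4) = (1-p)^(k-1)×p = (1/3)^3×2/3 = 2/81

P(X=4) = 2/81 ≈ 2.47%


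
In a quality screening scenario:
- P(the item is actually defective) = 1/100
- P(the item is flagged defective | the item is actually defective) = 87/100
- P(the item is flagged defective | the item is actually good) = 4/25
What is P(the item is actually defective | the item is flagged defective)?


Using Bayes' theorem:
P(A|B) = P(B|A)·P(A) / P(B)

P(the item is flagged defective) = 87/100 × 1/100 + 4/25 × 99/100
= 87/10000 + 99/625 = 1671/10000

P(the item is actually defective|the item is flagged defective) = (87/10000) / (1671/10000) = 29/557

P(the item is actually defective|the item is flagged defective) = 29/557 ≈ 5.21%


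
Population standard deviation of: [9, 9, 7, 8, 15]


Mean = 48/5
  (9-48/5)²=9/25
  (9-48/5)²=9/25
  (7-48/5)²=169/25
  (8-48/5)²=64/25
  (15-48/5)²=729/25
Σ(x-μ)² = 196/5
σ² = (196/5)/5 = 196/25

σ = √(196/25) ≈ 2.8000


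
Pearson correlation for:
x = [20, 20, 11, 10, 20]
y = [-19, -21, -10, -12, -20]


n=5, Σx=81, Σy=-82, Σxy=-1430, Σx²=1421, Σy²=1446
r = (5×(-1430) - 81×(-82))/√((5×1421 - 81²)(5×1446 - (-82)²))
= -508/√(544×506) = -508/√275264 ≈ -508/524.6561 ≈ -0.9683

r ≈ -0.9683


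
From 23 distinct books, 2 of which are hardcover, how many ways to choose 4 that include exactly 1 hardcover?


Choose 1 of the 2 hardcovers and 3 of the other 21 books:
C(2,1)×C(21,3) = 2×1330 = 2660

2660


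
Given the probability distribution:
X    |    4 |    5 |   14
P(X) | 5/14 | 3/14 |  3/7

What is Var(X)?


E[X] = 17/2
E[X²] = 1331/14
Var(X) = E[X²] - (E[X])² = 1331/14 - 289/4 = 639/28

Var(X) = 639/28 ≈ 22.8214


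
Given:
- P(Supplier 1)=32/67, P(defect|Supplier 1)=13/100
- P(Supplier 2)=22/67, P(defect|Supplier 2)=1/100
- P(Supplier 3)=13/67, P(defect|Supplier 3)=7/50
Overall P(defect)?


P(B) = Σ P(B|Aᵢ)×P(Aᵢ)
  13/100×32/67 = 104/1675
  1/100×22/67 = 11/3350
  7/50×13/67 = 91/3350
Sum = 31/335

P(defect) = 31/335 ≈ 9.25%


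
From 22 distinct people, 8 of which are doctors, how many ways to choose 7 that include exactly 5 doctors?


Choose 5 of the 8 doctors and 2 of the other 14 people:
C(8,5)×C(14,2) = 56×91 = 5096

5096


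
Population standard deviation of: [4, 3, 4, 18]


Mean = 29/4
  (4-29/4)²=169/16
  (3-29/4)²=289/16
  (4-29/4)²=169/16
  (18-29/4)²=1849/16
Σ(x-μ)² = 619/4
σ² = (619/4)/4 = 619/16

σ = √(619/16) ≈ 6.2199


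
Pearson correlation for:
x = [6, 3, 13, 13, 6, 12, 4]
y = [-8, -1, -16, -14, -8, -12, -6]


n=7, Σx=57, Σy=-65, Σxy=-657, Σx²=579, Σy²=761
r = (7×(-657) - 57×(-65))/√((7×579 - 57²)(7×761 - (-65)²))
= -894/√(804×1102) = -894/√886008 ≈ -894/941.2800 ≈ -0.9498

r ≈ -0.9498


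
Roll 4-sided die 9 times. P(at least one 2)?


P(no 2)^9 = (3/4)^9 = 19683/262144
P(≥1) = 1 - 19683/262144 = 242461/262144

P = 242461/262144 ≈ 92.49%


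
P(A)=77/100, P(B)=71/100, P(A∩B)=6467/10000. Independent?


P(A)×P(B) = 5467/10000
P(A∩B) = 6467/10000
Not equal → NOT independent

No, not independent


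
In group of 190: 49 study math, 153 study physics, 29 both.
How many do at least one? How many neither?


|A∪B| = 49+153-29 = 173
Neither = 190-173 = 17

At least one: 173; Neither: 17


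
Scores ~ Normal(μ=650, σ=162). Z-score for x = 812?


z = (x - μ)/σ = (812 - 650)/162 = 1.0

z = 1.0


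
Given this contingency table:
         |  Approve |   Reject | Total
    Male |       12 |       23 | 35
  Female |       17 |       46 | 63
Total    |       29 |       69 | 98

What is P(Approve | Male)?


P(Approve | Male) = 12/(12+23) = 12/35

P(Approve|Male) = 12/35 ≈ 34.29%


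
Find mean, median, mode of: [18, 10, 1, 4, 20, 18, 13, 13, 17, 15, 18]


Sorted: [1, 4, 10, 13, 13, 15, 17, 18, 18, 18, 20]
Mean = 147/11
Median = 15
Freq: {18: 3, 10: 1, 1: 1, 4: 1, 20: 1, 13: 2, 17: 1, 15: 1}
Mode: [18]

Mean=147/11, Median=15, Mode=18


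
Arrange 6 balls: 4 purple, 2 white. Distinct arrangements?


6!/(4!×2!) = 15

15


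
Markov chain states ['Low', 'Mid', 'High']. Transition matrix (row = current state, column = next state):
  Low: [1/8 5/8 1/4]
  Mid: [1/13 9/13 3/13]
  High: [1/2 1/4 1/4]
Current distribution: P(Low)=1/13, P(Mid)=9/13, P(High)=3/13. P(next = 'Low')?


P(next=Low) = Σᵢ P(now=i)×P(i→Low)
= 1/13×1/8 + 9/13×1/13 + 3/13×1/2
= 1/104 + 9/169 + 3/26 = 241/1352

P = 241/1352 ≈ 0.1783


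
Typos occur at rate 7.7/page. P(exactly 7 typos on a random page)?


Poisson(λ=7.7): P(X=7) = e^(-λ)×λ^k/k!
= e^(-7.7) × 7.7^7 / 7!
≈ 0.0004528271829 × 1604852.32669 / 5040 ≈ 0.144191

P(X=7) ≈ 0.144191 ≈ 14.42%


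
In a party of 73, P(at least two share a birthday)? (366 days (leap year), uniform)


P(all different) = Π(366-i)/366 for i=0..72
= 0.000449
P(match) = 1 - 0.000449 = 0.999551

P ≈ 0.9996 ≈ 99.96%


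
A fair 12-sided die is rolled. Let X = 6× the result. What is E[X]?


E[die] = (1+12)/2 = 13/2
E[X] = 6 × 13/2 = 39

E[X] = 39


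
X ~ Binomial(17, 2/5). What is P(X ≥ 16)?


P(X ≥ 16) = Σ P(X=i) for i=16..17
P(X=16) = 3342336/762939453125
P(X=17) = 131072/762939453125
Sum = 3473408/762939453125

P(X ≥ 16) = 3473408/762939453125 ≈ 0.00%


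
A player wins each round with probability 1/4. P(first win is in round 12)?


Geometric: P(X=12) = (1-p)^(k-1)×p = (3/4)^11×1/4 = 177147/16777216

P(X=12) = 177147/16777216 ≈ 1.06%


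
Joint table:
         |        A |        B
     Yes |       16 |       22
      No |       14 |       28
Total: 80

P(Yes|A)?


P(Yes|A) = 16/(16+14) = 16/30 = 8/15

P = 8/15 ≈ 53.33%


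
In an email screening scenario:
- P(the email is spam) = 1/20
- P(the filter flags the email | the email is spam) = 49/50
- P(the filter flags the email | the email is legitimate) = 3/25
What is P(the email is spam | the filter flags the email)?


Using Bayes' theorem:
P(A|B) = P(B|A)·P(A) / P(B)

P(the filter flags the email) = 49/50 × 1/20 + 3/25 × 19/20
= 49/1000 + 57/500 = 163/1000

P(the email is spam|the filter flags the email) = (49/1000) / (163/1000) = 49/163

P(the email is spam|the filter flags the email) = 49/163 ≈ 30.06%


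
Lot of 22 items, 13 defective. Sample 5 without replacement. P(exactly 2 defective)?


Hypergeometric: C(13,2)×C(9,3)/C(22,5)
= 78×84/26334 = 52/209

P(X=2) = 52/209 ≈ 24.88%


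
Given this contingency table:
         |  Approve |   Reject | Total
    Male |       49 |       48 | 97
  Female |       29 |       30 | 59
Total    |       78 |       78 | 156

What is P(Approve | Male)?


P(Approve | Male) = 49/(49+48) = 49/97

P(Approve|Male) = 49/97 ≈ 50.52%


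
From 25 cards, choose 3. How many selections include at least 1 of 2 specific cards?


Complement: C(25,3) - C(23,3) = 2300 - 1771 = 529

529


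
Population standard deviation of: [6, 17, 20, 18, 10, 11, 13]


Mean = 95/7
  (6-95/7)²=2809/49
  (17-95/7)²=576/49
  (20-95/7)²=2025/49
  (18-95/7)²=961/49
  (10-95/7)²=625/49
  (11-95/7)²=324/49
  (13-95/7)²=16/49
Σ(x-μ)² = 1048/7
σ² = (1048/7)/7 = 1048/49

σ = √(1048/49) ≈ 4.6247


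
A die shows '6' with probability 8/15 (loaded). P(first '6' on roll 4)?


Geometric: P(X=4) = (1-p)^(k-1)×p = (7/15)^3×8/15 = 2744/50625

P(X=4) = 2744/50625 ≈ 5.42%


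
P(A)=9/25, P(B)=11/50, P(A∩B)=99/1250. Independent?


P(A)×P(B) = 99/1250
P(A∩B) = 99/1250
Equal ✓ → Independent

Yes, independent


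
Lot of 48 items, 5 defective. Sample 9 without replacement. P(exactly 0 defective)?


Hypergeometric: C(5,0)×C(43,9)/C(48,9)
= 1×563921995/1677106640 = 63973/190256

P(X=0) = 63973/190256 ≈ 33.62%


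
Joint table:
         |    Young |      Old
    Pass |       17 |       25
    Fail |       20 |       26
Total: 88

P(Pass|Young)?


P(Pass|Young) = 17/(17+20) = 17/37

P = 17/37 ≈ 45.95%


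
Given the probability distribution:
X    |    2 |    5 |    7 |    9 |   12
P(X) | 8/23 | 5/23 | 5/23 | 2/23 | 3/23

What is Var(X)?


E[X] = 130/23
E[X²] = 996/23
Var(X) = E[X²] - (E[X])² = 996/23 - 16900/529 = 6008/529

Var(X) = 6008/529 ≈ 11.3573


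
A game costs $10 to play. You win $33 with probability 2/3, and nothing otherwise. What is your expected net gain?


E[gain] = (33-10)×2/3 + (-10)×1/3
= 46/3 - 10/3 = 12

Expected net gain = $12 ≈ $12.00


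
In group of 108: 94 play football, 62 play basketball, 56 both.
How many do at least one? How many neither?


|A∪B| = 94+62-56 = 100
Neither = 108-100 = 8

At least one: 100; Neither: 8


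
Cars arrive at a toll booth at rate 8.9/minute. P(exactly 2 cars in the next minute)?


Poisson(λ=8.9): P(X=2) = e^(-λ)×λ^k/k!
= e^(-8.9) × 8.9^2 / 2!
≈ 0.0001363889265 × 79.21 / 2 ≈ 0.005402

P(X=2) ≈ 0.005402 ≈ 0.54%


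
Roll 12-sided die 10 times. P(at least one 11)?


P(no 11)^10 = (11/12)^10 = 25937424601/61917364224
P(≥1) = 1 - 25937424601/61917364224 = 35979939623/61917364224

P = 35979939623/61917364224 ≈ 58.11%


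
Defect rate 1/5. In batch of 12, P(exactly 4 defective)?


Binomial: P(X=4) = C(12,4)×p^4×(1-p)^8
= 495 × 1/625 × 65536/390625 = 6488064/48828125

P(X=4) = 6488064/48828125 ≈ 13.29%


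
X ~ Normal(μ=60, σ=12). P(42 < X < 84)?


z₁=(42-60)/12=-1.5, z₂=(84-60)/12=2.0
P = Φ(2.0) - Φ(-1.5) = 0.977250 - 0.066807 = 0.910443 ≈ 0.9104

P(42 < X < 84) ≈ 0.9104


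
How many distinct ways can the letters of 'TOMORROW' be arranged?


Letters: 8, freq: {'T': 1, 'O': 3, 'M': 1, 'R': 2, 'W': 1}
8!/(1!×3!×1!×2!×1!) = 40320/12 = 3360

3360


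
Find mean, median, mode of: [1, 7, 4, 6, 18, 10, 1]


Sorted: [1, 1, 4, 6, 7, 10, 18]
Mean = 47/7
Median = 6
Freq: {1: 2, 7: 1, 4: 1, 6: 1, 18: 1, 10: 1}
Mode: [1]

Mean=47/7, Median=6, Mode=1


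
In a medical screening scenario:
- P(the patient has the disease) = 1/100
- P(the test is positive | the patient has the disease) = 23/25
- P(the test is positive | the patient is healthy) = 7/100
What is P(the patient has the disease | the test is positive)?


Using Bayes' theorem:
P(A|B) = P(B|A)·P(A) / P(B)

P(the test is positive) = 23/25 × 1/100 + 7/100 × 99/100
= 23/2500 + 693/10000 = 157/2000

P(the patient has the disease|the test is positive) = (23/2500) / (157/2000) = 92/785

P(the patient has the disease|the test is positive) = 92/785 ≈ 11.72%


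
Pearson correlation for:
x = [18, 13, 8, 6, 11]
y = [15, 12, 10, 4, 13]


n=5, Σx=56, Σy=54, Σxy=673, Σx²=714, Σy²=654
r = (5×673 - 56×54)/√((5×714 - 56²)(5×654 - 54²))
= 341/√(434×354) = 341/√153636 ≈ 341/391.9643 ≈ 0.8700

r ≈ 0.8700


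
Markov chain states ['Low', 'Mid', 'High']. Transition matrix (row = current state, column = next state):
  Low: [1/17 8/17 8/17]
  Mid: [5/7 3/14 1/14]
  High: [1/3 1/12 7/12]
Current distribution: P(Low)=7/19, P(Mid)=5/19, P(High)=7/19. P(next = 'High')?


P(next=High) = Σᵢ P(now=i)×P(i→High)
= 7/19×8/17 + 5/19×1/14 + 7/19×7/12
= 56/323 + 5/266 + 49/228 = 11045/27132

P = 11045/27132 ≈ 0.4071


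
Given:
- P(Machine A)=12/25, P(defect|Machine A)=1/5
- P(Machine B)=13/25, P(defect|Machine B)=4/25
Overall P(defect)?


P(B) = Σ P(B|Aᵢ)×P(Aᵢ)
  1/5×12/25 = 12/125
  4/25×13/25 = 52/625
Sum = 112/625

P(defect) = 112/625 ≈ 17.92%


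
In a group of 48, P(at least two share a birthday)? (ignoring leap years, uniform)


P(all different) = Π(365-i)/365 for i=0..47
= 0.039402
P(match) = 1 - 0.039402 = 0.960598

P ≈ 0.9606 ≈ 96.06%


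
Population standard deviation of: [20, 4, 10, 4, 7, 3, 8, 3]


Mean = 59/8
  (20-59/8)²=10201/64
  (4-59/8)²=729/64
  (10-59/8)²=441/64
  (4-59/8)²=729/64
  (7-59/8)²=9/64
  (3-59/8)²=1225/64
  (8-59/8)²=25/64
  (3-59/8)²=1225/64
Σ(x-μ)² = 1823/8
σ² = (1823/8)/8 = 1823/64

σ = √(1823/64) ≈ 5.3371


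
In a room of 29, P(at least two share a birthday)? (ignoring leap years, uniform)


P(all different) = Π(365-i)/365 for i=0..28
= 0.319031
P(match) = 1 - 0.319031 = 0.680969

P ≈ 0.6810 ≈ 68.10%


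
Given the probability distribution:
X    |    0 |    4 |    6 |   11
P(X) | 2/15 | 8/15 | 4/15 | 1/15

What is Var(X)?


E[X] = 67/15
E[X²] = 131/5
Var(X) = E[X²] - (E[X])² = 131/5 - 4489/225 = 1406/225

Var(X) = 1406/225 ≈ 6.2489


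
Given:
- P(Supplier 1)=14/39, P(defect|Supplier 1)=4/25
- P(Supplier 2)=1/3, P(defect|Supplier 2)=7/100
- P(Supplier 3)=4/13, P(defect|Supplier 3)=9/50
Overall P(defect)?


P(B) = Σ P(B|Aᵢ)×P(Aᵢ)
  4/25×14/39 = 56/975
  7/100×1/3 = 7/300
  9/50×4/13 = 18/325
Sum = 177/1300

P(defect) = 177/1300 ≈ 13.62%


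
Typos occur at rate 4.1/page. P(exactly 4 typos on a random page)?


Poisson(λ=4.1): P(X=4) = e^(-λ)×λ^k/k!
= e^(-4.1) × 4.1^4 / 4!
≈ 0.0165726754 × 282.5761 / 24 ≈ 0.195127

P(X=4) ≈ 0.195127 ≈ 19.51%


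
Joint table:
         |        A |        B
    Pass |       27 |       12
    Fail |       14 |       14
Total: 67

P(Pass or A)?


P(Pass∨A) = P(Pass) + P(A) - P(Pass∧A)
= (39 + 41 - 27)/67 = 53/67

P = 53/67 ≈ 79.10%


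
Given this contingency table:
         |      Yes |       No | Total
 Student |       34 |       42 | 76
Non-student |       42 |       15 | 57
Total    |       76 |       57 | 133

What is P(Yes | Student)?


P(Yes | Student) = 34/(34+42) = 34/76 = 17/38

P(Yes|Student) = 17/38 ≈ 44.74%


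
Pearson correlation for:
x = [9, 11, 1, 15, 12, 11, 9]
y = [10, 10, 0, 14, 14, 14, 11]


n=7, Σx=68, Σy=73, Σxy=831, Σx²=774, Σy²=909
r = (7×831 - 68×73)/√((7×774 - 68²)(7×909 - 73²))
= 853/√(794×1034) = 853/√820996 ≈ 853/906.0883 ≈ 0.9414

r ≈ 0.9414


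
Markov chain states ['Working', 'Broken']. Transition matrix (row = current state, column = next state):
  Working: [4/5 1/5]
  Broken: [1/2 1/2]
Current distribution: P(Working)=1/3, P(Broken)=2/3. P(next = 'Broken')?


P(next=Broken) = Σᵢ P(now=i)×P(i→Broken)
= 1/3×1/5 + 2/3×1/2
= 1/15 + 1/3 = 2/5

P = 2/5 ≈ 0.4000


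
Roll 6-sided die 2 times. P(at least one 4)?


P(no 4)^2 = (5/6)^2 = 25/36
P(≥1) = 1 - 25/36 = 11/36

P = 11/36 ≈ 30.56%


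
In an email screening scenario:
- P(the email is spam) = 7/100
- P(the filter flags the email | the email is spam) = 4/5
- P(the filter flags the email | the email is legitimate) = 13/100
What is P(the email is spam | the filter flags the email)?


Using Bayes' theorem:
P(A|B) = P(B|A)·P(A) / P(B)

P(the filter flags the email) = 4/5 × 7/100 + 13/100 × 93/100
= 7/125 + 1209/10000 = 1769/10000

P(the email is spam|the filter flags the email) = (7/125) / (1769/10000) = 560/1769

P(the email is spam|the filter flags the email) = 560/1769 ≈ 31.66%


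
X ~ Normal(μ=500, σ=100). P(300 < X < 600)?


z₁=(300-500)/100=-2.0, z₂=(600-500)/100=1.0
P = Φ(1.0) - Φ(-2.0) = 0.841345 - 0.022750 = 0.818595 ≈ 0.8186

P(300 < X < 600) ≈ 0.8186


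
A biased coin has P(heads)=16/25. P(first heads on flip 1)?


Geometric: P(X=1) = (1-p)^(k-1)×p = (9/25)^0×16/25 = 16/25

P(X=1) = 16/25 ≈ 64.00%


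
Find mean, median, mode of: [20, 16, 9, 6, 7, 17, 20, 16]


Sorted: [6, 7, 9, 16, 16, 17, 20, 20]
Mean = 111/8
Median = 16
Freq: {20: 2, 16: 2, 9: 1, 6: 1, 7: 1, 17: 1}
Mode: [16, 20]

Mean=111/8, Median=16, Mode=[16, 20]


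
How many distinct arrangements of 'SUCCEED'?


Letters: 7, freq: {'S': 1, 'U': 1, 'C': 2, 'E': 2, 'D': 1}
7!/(1!×1!×2!×2!×1!) = 5040/4 = 1260

1260


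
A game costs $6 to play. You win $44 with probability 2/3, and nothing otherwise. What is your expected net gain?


E[gain] = (44-6)×2/3 + (-6)×1/3
= 76/3 - 2 = 70/3

Expected net gain = $70/3 ≈ $23.33


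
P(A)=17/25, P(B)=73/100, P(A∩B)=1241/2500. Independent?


P(A)×P(B) = 1241/2500
P(A∩B) = 1241/2500
Equal ✓ → Independent

Yes, independent


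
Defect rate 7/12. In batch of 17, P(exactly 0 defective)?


Binomial: P(X=0) = C(17,0)×p^0×(1-p)^17
= 1 × 1 × 762939453125/2218611106740436992 = 762939453125/2218611106740436992

P(X=0) = 762939453125/2218611106740436992 ≈ 0.00%


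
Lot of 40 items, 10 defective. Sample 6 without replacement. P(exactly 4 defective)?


Hypergeometric: C(10,4)×C(30,2)/C(40,6)
= 210×435/3838380 = 435/18278

P(X=4) = 435/18278 ≈ 2.38%


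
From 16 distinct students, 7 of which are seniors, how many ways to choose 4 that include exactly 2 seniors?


Choose 2 of the 7 seniors and 2 of the other 9 students:
C(7,2)×C(9,2) = 21×36 = 756

756


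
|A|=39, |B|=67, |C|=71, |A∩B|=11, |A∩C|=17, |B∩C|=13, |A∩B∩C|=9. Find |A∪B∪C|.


|A∪B∪C| = 39+67+71-11-17-13+9 = 145

|A∪B∪C| = 145


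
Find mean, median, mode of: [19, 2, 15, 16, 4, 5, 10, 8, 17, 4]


Sorted: [2, 4, 4, 5, 8, 10, 15, 16, 17, 19]
Mean = 100/10 = 10
Median = 9
Freq: {19: 1, 2: 1, 15: 1, 16: 1, 4: 2, 5: 1, 10: 1, 8: 1, 17: 1}
Mode: [4]

Mean=10, Median=9, Mode=4


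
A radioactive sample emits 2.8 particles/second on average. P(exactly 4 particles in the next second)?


Poisson(λ=2.8): P(X=4) = e^(-λ)×λ^k/k!
= e^(-2.8) × 2.8^4 / 4!
≈ 0.06081006263 × 61.4656 / 24 ≈ 0.155739

P(X=4) ≈ 0.155739 ≈ 15.57%


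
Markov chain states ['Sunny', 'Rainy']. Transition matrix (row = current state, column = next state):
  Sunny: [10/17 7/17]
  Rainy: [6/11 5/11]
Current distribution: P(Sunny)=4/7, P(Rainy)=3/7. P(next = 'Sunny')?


P(next=Sunny) = Σᵢ P(now=i)×P(i→Sunny)
= 4/7×10/17 + 3/7×6/11
= 40/119 + 18/77 = 746/1309

P = 746/1309 ≈ 0.5699


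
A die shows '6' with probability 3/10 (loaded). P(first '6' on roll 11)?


Geometric: P(X=11) = (1-p)^(k-1)×p = (7/10)^10×3/10 = 847425747/100000000000

P(X=11) = 847425747/100000000000 ≈ 0.85%


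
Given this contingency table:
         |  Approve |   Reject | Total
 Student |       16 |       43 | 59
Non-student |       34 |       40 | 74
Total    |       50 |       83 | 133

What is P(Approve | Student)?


P(Approve | Student) = 16/(16+43) = 16/59

P(Approve|Student) = 16/59 ≈ 27.12%


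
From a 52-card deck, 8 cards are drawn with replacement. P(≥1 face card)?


P(not a face card) = 40/52 = 10/13
P(none in 8 draws) = (10/13)^8 = 100000000/815730721
P(≥1 face card) = 1 - 100000000/815730721 = 715730721/815730721

P = 715730721/815730721 ≈ 87.74%


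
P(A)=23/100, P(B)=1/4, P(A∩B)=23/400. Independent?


P(A)×P(B) = 23/400
P(A∩B) = 23/400
Equal ✓ → Independent

Yes, independent


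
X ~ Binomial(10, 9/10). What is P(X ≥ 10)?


P(X ≥ 10) = Σ P(X=i) for i=10..10
P(X=10) = 3486784401/10000000000
Sum = 3486784401/10000000000

P(X ≥ 10) = 3486784401/10000000000 ≈ 34.87%


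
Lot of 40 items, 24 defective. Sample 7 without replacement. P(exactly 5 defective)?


Hypergeometric: C(24,5)×C(16,2)/C(40,7)
= 42504×120/18643560 = 42504/155363

P(X=5) = 42504/155363 ≈ 27.36%


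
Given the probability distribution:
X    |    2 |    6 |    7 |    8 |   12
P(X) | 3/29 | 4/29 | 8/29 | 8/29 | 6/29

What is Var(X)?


E[X] = 222/29
E[X²] = 1924/29
Var(X) = E[X²] - (E[X])² = 1924/29 - 49284/841 = 6512/841

Var(X) = 6512/841 ≈ 7.7432


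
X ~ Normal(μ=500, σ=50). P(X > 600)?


z = (600-500)/50 = 2.0
P(X > 600) = 1 - P(Z ≤ 2.0) = 1 - 0.9772 = 0.0228

P(X > 600) ≈ 0.0228


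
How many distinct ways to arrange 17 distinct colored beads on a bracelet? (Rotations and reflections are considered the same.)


Free circular arrangements: rotations and reflections both identified.
(n-1)!/2 = 16!/2 = 20922789888000/2 = 10461394944000

10461394944000


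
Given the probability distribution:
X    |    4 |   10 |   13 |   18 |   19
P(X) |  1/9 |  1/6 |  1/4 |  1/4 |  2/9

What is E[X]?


E[X] = Σ x·P(X=x)
= (4)×(1/9) + (10)×(1/6) + (13)×(1/4) + (18)×(1/4) + (19)×(2/9)
= 169/12

E[X] = 169/12


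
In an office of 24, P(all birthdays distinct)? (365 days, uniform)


P(all different) = Π(365-i)/365 for i=0..23
= (365/365)×(364/365)×...×(342/365)
= 0.461656

P ≈ 0.4617 ≈ 46.17%


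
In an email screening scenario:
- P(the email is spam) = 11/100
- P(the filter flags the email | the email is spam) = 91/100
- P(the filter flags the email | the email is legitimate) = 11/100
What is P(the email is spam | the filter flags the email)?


Using Bayes' theorem:
P(A|B) = P(B|A)·P(A) / P(B)

P(the filter flags the email) = 91/100 × 11/100 + 11/100 × 89/100
= 1001/10000 + 979/10000 = 99/500

P(the email is spam|the filter flags the email) = (1001/10000) / (99/500) = 91/180

P(the email is spam|the filter flags the email) = 91/180 ≈ 50.56%


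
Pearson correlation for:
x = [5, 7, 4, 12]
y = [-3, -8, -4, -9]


n=4, Σx=28, Σy=-24, Σxy=-195, Σx²=234, Σy²=170
r = (4×(-195) - 28×(-24))/√((4×234 - 28²)(4×170 - (-24)²))
= -108/√(152×104) = -108/√15808 ≈ -108/125.7299 ≈ -0.8590

r ≈ -0.8590


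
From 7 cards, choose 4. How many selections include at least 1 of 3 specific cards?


Complement: C(7,4) - C(4,4) = 35 - 1 = 34

34


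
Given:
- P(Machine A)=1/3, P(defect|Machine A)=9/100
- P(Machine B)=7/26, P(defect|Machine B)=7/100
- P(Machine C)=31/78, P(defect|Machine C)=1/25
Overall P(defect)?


P(B) = Σ P(B|Aᵢ)×P(Aᵢ)
  9/100×1/3 = 3/100
  7/100×7/26 = 49/2600
  1/25×31/78 = 31/1950
Sum = 101/1560

P(defect) = 101/1560 ≈ 6.47%


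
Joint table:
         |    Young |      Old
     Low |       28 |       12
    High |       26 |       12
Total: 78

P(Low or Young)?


P(Low∨Young) = P(Low) + P(Young) - P(Low∧Young)
= (40 + 54 - 28)/78 = 66/78 = 11/13

P = 11/13 ≈ 84.62%


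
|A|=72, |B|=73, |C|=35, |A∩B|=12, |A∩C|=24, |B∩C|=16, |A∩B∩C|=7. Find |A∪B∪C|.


|A∪B∪C| = 72+73+35-12-24-16+7 = 135

|A∪B∪C| = 135


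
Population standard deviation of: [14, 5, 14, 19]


Mean = 52/4 = 13
  (14-13)²=1
  (5-13)²=64
  (14-13)²=1
  (19-13)²=36
Σ(x-μ)² = 102
σ² = 102/4 = 51/2

σ = √(51/2) ≈ 5.0498


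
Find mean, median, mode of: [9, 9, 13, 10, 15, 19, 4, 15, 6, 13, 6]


Sorted: [4, 6, 6, 9, 9, 10, 13, 13, 15, 15, 19]
Mean = 119/11
Median = 10
Freq: {9: 2, 13: 2, 10: 1, 15: 2, 19: 1, 4: 1, 6: 2}
Mode: [6, 9, 13, 15]

Mean=119/11, Median=10, Mode=[6, 9, 13, 15]


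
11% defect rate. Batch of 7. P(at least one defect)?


P(all good) = (89/100)^7 = 44231334895529/100000000000000
P(≥1 defect) = 55768665104471/100000000000000

P = 55768665104471/100000000000000 ≈ 55.77%


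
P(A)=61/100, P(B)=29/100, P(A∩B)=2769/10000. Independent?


P(A)×P(B) = 1769/10000
P(A∩B) = 2769/10000
Not equal → NOT independent

No, not independent


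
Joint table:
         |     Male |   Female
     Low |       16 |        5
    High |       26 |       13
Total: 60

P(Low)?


P(Low) = (16+5)/60 = 21/60 = 7/20

P(Low) = 7/20 ≈ 35.00%


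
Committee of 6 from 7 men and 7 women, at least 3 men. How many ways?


Count by #men:
  3M,3W: C(7,3)×C(7,3)=1225
  4M,2W: C(7,4)×C(7,2)=735
  5M,1W: C(7,5)×C(7,1)=147
  6M,0W: C(7,6)×C(7,0)=7
Total = 2114

2114


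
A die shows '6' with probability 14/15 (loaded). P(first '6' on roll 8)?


Geometric: P(X=8) = (1-p)^(k-1)×p = (1/15)^7×14/15 = 14/2562890625

P(X=8) = 14/2562890625 ≈ 0.00%


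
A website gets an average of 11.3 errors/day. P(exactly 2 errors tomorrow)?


Poisson(λ=11.3): P(X=2) = e^(-λ)×λ^k/k!
= e^(-11.3) × 11.3^2 / 2!
≈ 1.237292426e-05 × 127.69 / 2 ≈ 0.000790

P(X=2) ≈ 0.000790 ≈ 0.08%


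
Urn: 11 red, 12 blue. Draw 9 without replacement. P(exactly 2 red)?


Hypergeometric: C(11,2)×C(12,7)/C(23,9)
= 55×792/817190 = 396/7429

P(X=2) = 396/7429 ≈ 5.33%


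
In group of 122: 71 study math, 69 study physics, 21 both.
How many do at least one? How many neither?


|A∪B| = 71+69-21 = 119
Neither = 122-119 = 3

At least one: 119; Neither: 3


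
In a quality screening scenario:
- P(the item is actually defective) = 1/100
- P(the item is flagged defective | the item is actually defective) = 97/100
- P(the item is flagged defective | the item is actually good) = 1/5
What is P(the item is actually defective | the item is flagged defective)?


Using Bayes' theorem:
P(A|B) = P(B|A)·P(A) / P(B)

P(the item is flagged defective) = 97/100 × 1/100 + 1/5 × 99/100
= 97/10000 + 99/500 = 2077/10000

P(the item is actually defective|the item is flagged defective) = (97/10000) / (2077/10000) = 97/2077

P(the item is actually defective|the item is flagged defective) = 97/2077 ≈ 4.67%


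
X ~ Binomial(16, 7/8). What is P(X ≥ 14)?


P(X ≥ 14) = Σ P(X=i) for i=14..16
P(X=14) = 10173346092735/35184372088832
P(X=15) = 4747561509943/17592186044416
P(X=16) = 33232930569601/281474976710656
Sum = 190580683470569/281474976710656

P(X ≥ 14) = 190580683470569/281474976710656 ≈ 67.71%


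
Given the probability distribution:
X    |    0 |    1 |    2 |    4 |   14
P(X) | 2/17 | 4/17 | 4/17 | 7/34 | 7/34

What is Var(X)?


E[X] = 75/17
E[X²] = 762/17
Var(X) = E[X²] - (E[X])² = 762/17 - 5625/289 = 7329/289

Var(X) = 7329/289 ≈ 25.3599


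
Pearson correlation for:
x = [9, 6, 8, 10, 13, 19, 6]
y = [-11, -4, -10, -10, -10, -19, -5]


n=7, Σx=71, Σy=-69, Σxy=-824, Σx²=847, Σy²=823
r = (7×(-824) - 71×(-69))/√((7×847 - 71²)(7×823 - (-69)²))
= -869/√(888×1000) = -869/√888000 ≈ -869/942.3375 ≈ -0.9222

r ≈ -0.9222


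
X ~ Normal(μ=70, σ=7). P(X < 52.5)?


z = (52.5-70)/7 = -2.5
P(Z < -2.5) = 0.0062

P(X < 52.5) ≈ 0.0062


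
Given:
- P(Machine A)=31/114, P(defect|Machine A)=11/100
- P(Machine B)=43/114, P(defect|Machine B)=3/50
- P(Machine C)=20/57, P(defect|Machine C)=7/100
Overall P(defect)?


P(B) = Σ P(B|Aᵢ)×P(Aᵢ)
  11/100×31/114 = 341/11400
  3/50×43/114 = 43/1900
  7/100×20/57 = 7/285
Sum = 293/3800

P(defect) = 293/3800 ≈ 7.71%


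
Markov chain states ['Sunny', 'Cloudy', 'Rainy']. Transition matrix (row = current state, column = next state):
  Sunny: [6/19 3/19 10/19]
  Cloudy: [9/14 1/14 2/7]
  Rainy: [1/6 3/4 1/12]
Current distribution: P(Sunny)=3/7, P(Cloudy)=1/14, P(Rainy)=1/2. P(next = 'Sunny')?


P(next=Sunny) = Σᵢ P(now=i)×P(i→Sunny)
= 3/7×6/19 + 1/14×9/14 + 1/2×1/6
= 18/133 + 9/196 + 1/12 = 739/2793

P = 739/2793 ≈ 0.2646


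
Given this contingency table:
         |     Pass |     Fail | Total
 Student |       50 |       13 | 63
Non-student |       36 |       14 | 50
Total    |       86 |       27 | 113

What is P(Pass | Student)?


P(Pass | Student) = 50/(50+13) = 50/63

P(Pass|Student) = 50/63 ≈ 79.37%


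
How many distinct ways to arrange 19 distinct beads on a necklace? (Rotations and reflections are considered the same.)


Free circular arrangements: rotations and reflections both identified.
(n-1)!/2 = 18!/2 = 6402373705728000/2 = 3201186852864000

3201186852864000
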